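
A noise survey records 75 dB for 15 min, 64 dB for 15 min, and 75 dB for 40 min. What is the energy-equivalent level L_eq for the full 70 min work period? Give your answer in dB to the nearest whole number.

74 dB

The energy average is taken in the linear domain: L_eq = 10·log₁₀[(Σ tᵢ·10^(Lᵢ/10))/T], T = 70 min.
Σ tᵢ·10^(Lᵢ/10) = 15·10^(75/10) + 15·10^(64/10) + 40·10^(75/10) = 1.777e+09.
L_eq = 10·log₁₀(1.777e+09/70) = 74.05 dB.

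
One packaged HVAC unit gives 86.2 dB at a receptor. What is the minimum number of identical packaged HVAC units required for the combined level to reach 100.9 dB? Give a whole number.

The shortfall is 100.9 − 86.2 = 14.7 dB, and N units add 10·log₁₀ N, so need 10·log₁₀ N ≥ 14.7.
N ≥ 10^(14.7/10) = 29.512, so N = 30.

30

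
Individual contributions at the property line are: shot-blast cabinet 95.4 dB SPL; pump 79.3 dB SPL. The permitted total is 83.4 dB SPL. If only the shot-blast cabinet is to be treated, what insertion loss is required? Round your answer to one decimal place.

Everything except the shot-blast cabinet sums to 10^(79.3/10) = 8.511e+07 in linear terms, 79.30 dB SPL.
The limit corresponds to 10^(83.4/10) = 2.188e+08; subtracting the fixed part leaves 1.337e+08 for the shot-blast cabinet, i.e. 81.26 dB SPL.
So the shot-blast cabinet must be reduced from 95.4 to 81.26 dB SPL: IL = 14.14 dB.

14.1 dB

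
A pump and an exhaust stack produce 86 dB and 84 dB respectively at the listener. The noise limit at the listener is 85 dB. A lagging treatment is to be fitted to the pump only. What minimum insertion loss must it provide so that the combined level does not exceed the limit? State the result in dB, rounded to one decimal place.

7.9 dB

The untreated sources together contribute 10^(84/10) = 2.512e+08, i.e. 84.00 dB.
To meet 85 dB overall, the treated pump may contribute at most 10^(85/10) − 2.512e+08 = 6.504e+07, i.e. 78.13 dB.
Required insertion loss = 86 − 78.13 = 7.87 dB.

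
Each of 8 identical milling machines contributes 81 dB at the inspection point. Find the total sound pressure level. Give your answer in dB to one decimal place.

90.0 dB

L_total = L₁ + 10·log₁₀ N for N identical incoherent sources.
L_total = 81 + 10·log₁₀(8) = 81 + 9.031 = 90.03 dB.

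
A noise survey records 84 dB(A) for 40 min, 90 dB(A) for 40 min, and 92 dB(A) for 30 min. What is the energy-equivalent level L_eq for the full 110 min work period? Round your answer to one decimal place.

89.5 dB(A)

Weight each interval's intensity by its duration and average over T = 110 min:
Σ tᵢ·10^(Lᵢ/10) = 40·10^(84/10) + 40·10^(90/10) + 30·10^(92/10) = 9.759e+10.
L_eq = 10·log₁₀(9.759e+10/110) = 89.48 dB(A).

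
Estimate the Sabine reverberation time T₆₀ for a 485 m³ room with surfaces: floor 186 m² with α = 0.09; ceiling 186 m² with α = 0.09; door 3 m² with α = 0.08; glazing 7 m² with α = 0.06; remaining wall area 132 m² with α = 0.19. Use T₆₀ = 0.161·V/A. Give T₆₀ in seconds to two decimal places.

1.32 s

Total absorption A = 186·0.09 + 186·0.09 + 3·0.08 + 7·0.06 + 132·0.19 = 59.22 m² sabins.
T₆₀ = 0.161·V/A = 0.161·485/59.22 = 1.319 s.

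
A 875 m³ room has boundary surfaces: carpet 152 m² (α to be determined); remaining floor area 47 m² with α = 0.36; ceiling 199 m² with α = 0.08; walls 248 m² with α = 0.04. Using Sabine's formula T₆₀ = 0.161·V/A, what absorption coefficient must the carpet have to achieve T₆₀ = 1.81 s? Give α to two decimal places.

0.23

A = 0.161·V/T₆₀ = 0.161·875/1.81 = 77.83 m² sabins.
Absorption from the other surfaces = 47·0.36 + 199·0.08 + 248·0.04 = 42.76 m², so the carpet must supply 35.07 m² over 152 m².
α = 35.07/152 = 0.231.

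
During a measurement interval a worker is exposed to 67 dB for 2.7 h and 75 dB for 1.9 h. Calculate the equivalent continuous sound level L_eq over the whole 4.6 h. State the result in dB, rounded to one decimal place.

L_eq = 10·log₁₀[(1/T)·Σ tᵢ·10^(Lᵢ/10)] with T = 4.6 h.
Σ tᵢ·10^(Lᵢ/10) = 2.7·10^(67/10) + 1.9·10^(75/10) = 7.362e+07.
L_eq = 10·log₁₀(7.362e+07/4.6) = 72.04 dB.

72.0 dB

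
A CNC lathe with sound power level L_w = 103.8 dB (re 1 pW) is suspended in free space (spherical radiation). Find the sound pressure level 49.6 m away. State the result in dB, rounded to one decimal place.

The power spreads over a sphere of area 4π·r², so L_p = L_w − 10·log₁₀(4π·r²).
4π·r² = 3.092e+04 m², 10·log₁₀ of that is 44.902 dB.
L_p = 103.8 − 44.902 = 58.90 dB.

58.9 dB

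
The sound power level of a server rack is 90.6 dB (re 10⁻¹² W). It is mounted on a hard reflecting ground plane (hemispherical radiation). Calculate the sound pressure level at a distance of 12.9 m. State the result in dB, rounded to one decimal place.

Free-field hemispherical radiation: L_p = L_w − 10·log₁₀(2π·r²), r = 12.9 m.
2π·r² = 1046 m², 10·log₁₀ of that is 30.194 dB.
L_p = 90.6 − 30.194 = 60.41 dB.

60.4 dB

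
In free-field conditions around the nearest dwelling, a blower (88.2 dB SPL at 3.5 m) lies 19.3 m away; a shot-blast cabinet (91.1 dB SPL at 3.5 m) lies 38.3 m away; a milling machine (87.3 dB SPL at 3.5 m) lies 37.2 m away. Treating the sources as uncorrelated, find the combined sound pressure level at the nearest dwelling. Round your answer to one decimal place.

Propagate each source to the receiver with L = L_ref − 20·log₁₀(r/r_ref), then add intensities.
blower: 88.2 − 20·log₁₀(19.3/3.5) = 88.2 − 14.83 = 73.37 dB SPL.
shot-blast cabinet: 91.1 − 20·log₁₀(38.3/3.5) = 91.1 − 20.78 = 70.32 dB SPL.
milling machine: 87.3 − 20·log₁₀(37.2/3.5) = 87.3 − 20.53 = 66.77 dB SPL.
Σ 10^(L/10) = 3.724e+07 → L_total = 10·log₁₀(3.724e+07) = 75.71 dB SPL.

75.7 dB SPL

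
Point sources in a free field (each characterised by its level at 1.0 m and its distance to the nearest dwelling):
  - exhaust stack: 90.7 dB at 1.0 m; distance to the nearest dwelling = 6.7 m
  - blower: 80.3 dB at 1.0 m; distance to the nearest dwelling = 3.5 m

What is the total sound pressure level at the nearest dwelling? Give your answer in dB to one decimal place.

Apply inverse-square spreading to bring every level to the receiver, then sum 10^(L/10).
exhaust stack: 90.7 − 20·log₁₀(6.7/1.0) = 90.7 − 16.52 = 74.18 dB.
blower: 80.3 − 20·log₁₀(3.5/1.0) = 80.3 − 10.88 = 69.42 dB.
Σ 10^(L/10) = 3.492e+07 → L_total = 10·log₁₀(3.492e+07) = 75.43 dB.

75.4 dB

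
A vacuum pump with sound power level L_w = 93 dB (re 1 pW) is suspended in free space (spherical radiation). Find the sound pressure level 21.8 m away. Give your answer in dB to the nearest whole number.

Free-field spherical radiation: L_p = L_w − 10·log₁₀(4π·r²), r = 21.8 m.
4π·r² = 5972 m², 10·log₁₀ of that is 37.761 dB.
L_p = 93 − 37.761 = 55.24 dB.

55 dB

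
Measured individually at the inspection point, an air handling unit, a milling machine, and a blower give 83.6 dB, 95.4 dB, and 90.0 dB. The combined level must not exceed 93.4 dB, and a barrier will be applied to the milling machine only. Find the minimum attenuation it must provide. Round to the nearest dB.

6 dB

Fixed contribution from the other sources: Σ 10^(L/10) = 10^(83.6/10) + 10^(90.0/10) = 1.229e+09 (90.90 dB).
To meet 93.4 dB overall, the treated milling machine may contribute at most 10^(93.4/10) − 1.229e+09 = 9.587e+08, i.e. 89.82 dB.
Required insertion loss = 95.4 − 89.82 = 5.58 dB.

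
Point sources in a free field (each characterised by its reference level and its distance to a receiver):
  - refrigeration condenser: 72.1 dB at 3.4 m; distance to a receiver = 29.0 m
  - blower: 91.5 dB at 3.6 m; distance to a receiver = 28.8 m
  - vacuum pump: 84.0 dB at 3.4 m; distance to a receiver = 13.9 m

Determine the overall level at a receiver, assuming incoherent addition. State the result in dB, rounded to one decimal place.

Propagate each source to the receiver with L = L_ref − 20·log₁₀(r/r_ref), then add intensities.
refrigeration condenser: 72.1 − 20·log₁₀(29.0/3.4) = 72.1 − 18.62 = 53.48 dB.
blower: 91.5 − 20·log₁₀(28.8/3.6) = 91.5 − 18.06 = 73.44 dB.
vacuum pump: 84.0 − 20·log₁₀(13.9/3.4) = 84.0 − 12.23 = 71.77 dB.
Σ 10^(L/10) = 3.732e+07 → L_total = 10·log₁₀(3.732e+07) = 75.72 dB.

75.7 dB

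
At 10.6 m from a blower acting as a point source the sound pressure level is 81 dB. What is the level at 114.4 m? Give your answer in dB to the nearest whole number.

60 dB

For a point source, L₂ = L₁ − 20·log₁₀(r₂/r₁).
L₂ = 81 − 20·log₁₀(114.4/10.6) = 81 − 20.662 = 60.34 dB.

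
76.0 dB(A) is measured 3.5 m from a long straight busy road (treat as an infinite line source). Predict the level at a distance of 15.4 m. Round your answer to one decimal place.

Line-source attenuation: ΔL = 10·log₁₀(r₂/r₁) = 10·log₁₀(15.4/3.5) = 6.435 dB.
L₂ = 76.0 − 10·log₁₀(15.4/3.5) = 76.0 − 6.435 = 69.57 dB(A).

69.6 dB(A)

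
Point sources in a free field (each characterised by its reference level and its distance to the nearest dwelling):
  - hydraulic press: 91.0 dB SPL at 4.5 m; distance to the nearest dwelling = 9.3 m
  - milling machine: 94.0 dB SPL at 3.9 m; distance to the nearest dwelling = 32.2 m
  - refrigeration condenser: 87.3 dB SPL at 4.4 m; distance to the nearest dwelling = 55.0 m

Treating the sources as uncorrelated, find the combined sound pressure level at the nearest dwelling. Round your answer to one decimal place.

85.3 dB SPL

Apply inverse-square spreading to bring every level to the receiver, then sum 10^(L/10).
hydraulic press: 91.0 − 20·log₁₀(9.3/4.5) = 91.0 − 6.31 = 84.69 dB SPL.
milling machine: 94.0 − 20·log₁₀(32.2/3.9) = 94.0 − 18.34 = 75.66 dB SPL.
refrigeration condenser: 87.3 − 20·log₁₀(55.0/4.4) = 87.3 − 21.94 = 65.36 dB SPL.
Σ 10^(L/10) = 3.350e+08 → L_total = 10·log₁₀(3.350e+08) = 85.25 dB SPL.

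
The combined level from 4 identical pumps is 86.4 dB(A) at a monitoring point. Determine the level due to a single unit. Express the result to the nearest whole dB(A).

Dividing the total intensity by 4 lowers the level by 10·log₁₀ 4 = 6.021 dB: L₁ = 86.4 − 6.021.

80 dB(A)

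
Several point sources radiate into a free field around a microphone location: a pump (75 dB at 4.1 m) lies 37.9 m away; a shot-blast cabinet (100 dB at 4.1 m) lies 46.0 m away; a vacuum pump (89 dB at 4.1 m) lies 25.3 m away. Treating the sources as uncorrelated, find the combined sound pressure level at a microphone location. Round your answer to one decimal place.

80.0 dB

Propagate each source to the receiver with L = L_ref − 20·log₁₀(r/r_ref), then add intensities.
pump: 75 − 20·log₁₀(37.9/4.1) = 75 − 19.32 = 55.68 dB.
shot-blast cabinet: 100 − 20·log₁₀(46.0/4.1) = 100 − 21.00 = 79.00 dB.
vacuum pump: 89 − 20·log₁₀(25.3/4.1) = 89 − 15.81 = 73.19 dB.
Σ 10^(L/10) = 1.007e+08 → L_total = 10·log₁₀(1.007e+08) = 80.03 dB.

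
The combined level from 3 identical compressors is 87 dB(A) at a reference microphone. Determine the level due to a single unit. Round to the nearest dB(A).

Dividing the total intensity by 3 lowers the level by 10·log₁₀ 3 = 4.771 dB: L₁ = 87 − 4.771.

82 dB(A)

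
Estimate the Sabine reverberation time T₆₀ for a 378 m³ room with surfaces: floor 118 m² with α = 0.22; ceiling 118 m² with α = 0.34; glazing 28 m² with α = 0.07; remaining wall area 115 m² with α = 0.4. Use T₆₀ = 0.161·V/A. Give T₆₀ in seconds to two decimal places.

A = Σ Sᵢαᵢ = 118·0.22 + 118·0.34 + 28·0.07 + 115·0.4 = 114.04 m².
T₆₀ = 0.161·V/A = 0.161·378/114.04 = 0.534 s.

0.53 s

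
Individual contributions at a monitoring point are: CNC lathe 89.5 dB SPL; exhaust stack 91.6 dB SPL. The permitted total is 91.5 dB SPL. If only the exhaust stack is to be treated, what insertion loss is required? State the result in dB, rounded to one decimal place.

The untreated sources together contribute 10^(89.5/10) = 8.913e+08, i.e. 89.50 dB SPL.
To meet 91.5 dB SPL overall, the treated exhaust stack may contribute at most 10^(91.5/10) − 8.913e+08 = 5.213e+08, i.e. 87.17 dB SPL.
Required insertion loss = 91.6 − 87.17 = 4.43 dB.

4.4 dB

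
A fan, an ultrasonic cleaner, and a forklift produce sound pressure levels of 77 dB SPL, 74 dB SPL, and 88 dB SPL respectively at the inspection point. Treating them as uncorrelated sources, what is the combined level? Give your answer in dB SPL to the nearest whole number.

88 dB SPL

Incoherent sources combine by intensity addition: L_total = 10·log₁₀(Σ 10^(L_i/10)).
Σ 10^(L/10) = 10^(77/10) + 10^(74/10) + 10^(88/10) = 7.062e+08.
L_total = 10·log₁₀(7.062e+08) = 88.49 dB SPL.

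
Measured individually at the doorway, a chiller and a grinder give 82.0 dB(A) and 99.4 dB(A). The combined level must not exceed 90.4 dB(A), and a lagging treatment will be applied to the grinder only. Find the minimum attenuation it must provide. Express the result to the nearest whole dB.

The untreated sources together contribute 10^(82.0/10) = 1.585e+08, i.e. 82.00 dB(A).
The limit corresponds to 10^(90.4/10) = 1.096e+09; subtracting the fixed part leaves 9.380e+08 for the grinder, i.e. 89.72 dB(A).
Required insertion loss = 99.4 − 89.72 = 9.68 dB.

10 dB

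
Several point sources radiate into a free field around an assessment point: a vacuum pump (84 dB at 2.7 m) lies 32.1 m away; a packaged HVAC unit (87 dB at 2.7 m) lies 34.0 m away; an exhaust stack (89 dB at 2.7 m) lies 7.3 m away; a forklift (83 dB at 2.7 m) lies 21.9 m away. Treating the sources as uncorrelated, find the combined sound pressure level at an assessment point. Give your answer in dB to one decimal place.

80.7 dB

Apply inverse-square spreading to bring every level to the receiver, then sum 10^(L/10).
vacuum pump: 84 − 20·log₁₀(32.1/2.7) = 84 − 21.50 = 62.50 dB.
packaged HVAC unit: 87 − 20·log₁₀(34.0/2.7) = 87 − 22.00 = 65.00 dB.
exhaust stack: 89 − 20·log₁₀(7.3/2.7) = 89 − 8.64 = 80.36 dB.
forklift: 83 − 20·log₁₀(21.9/2.7) = 83 − 18.18 = 64.82 dB.
Σ 10^(L/10) = 1.166e+08 → L_total = 10·log₁₀(1.166e+08) = 80.67 dB.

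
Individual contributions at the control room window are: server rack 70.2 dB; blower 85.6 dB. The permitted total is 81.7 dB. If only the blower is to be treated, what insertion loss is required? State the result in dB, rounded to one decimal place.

4.2 dB

Fixed contribution from the other source: Σ 10^(L/10) = 10^(70.2/10) = 1.047e+07 (70.20 dB).
To meet 81.7 dB overall, the treated blower may contribute at most 10^(81.7/10) − 1.047e+07 = 1.374e+08, i.e. 81.38 dB.
So the blower must be reduced from 85.6 to 81.38 dB: IL = 4.22 dB.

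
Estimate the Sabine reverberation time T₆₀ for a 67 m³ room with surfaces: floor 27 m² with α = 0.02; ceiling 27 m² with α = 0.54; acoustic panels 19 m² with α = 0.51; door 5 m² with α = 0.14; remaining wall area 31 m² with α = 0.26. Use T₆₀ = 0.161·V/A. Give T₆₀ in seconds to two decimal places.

0.32 s

Total absorption A = 27·0.02 + 27·0.54 + 19·0.51 + 5·0.14 + 31·0.26 = 33.57 m² sabins.
T₆₀ = 0.161 × 67 / 33.57 = 0.321 s.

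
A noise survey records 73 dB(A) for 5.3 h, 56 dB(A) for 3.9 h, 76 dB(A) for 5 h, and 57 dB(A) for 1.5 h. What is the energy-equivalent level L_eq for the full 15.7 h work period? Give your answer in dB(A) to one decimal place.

Weight each interval's intensity by its duration and average over T = 15.7 h:
Σ tᵢ·10^(Lᵢ/10) = 5.3·10^(73/10) + 3.9·10^(56/10) + 5·10^(76/10) + 1.5·10^(57/10) = 3.071e+08.
L_eq = 10·log₁₀(3.071e+08/15.7) = 72.91 dB(A).

72.9 dB(A)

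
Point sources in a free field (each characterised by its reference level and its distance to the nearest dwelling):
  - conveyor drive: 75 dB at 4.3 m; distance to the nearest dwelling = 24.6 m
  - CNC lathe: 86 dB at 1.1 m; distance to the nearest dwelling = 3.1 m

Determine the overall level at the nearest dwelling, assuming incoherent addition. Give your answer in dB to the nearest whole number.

77 dB

First find each source's level at the receiver (point-source: −20·log₁₀(r/r_ref)), then combine on an intensity basis.
conveyor drive: 75 − 20·log₁₀(24.6/4.3) = 75 − 15.15 = 59.85 dB.
CNC lathe: 86 − 20·log₁₀(3.1/1.1) = 86 − 9.00 = 77.00 dB.
Σ 10^(L/10) = 5.109e+07 → L_total = 10·log₁₀(5.109e+07) = 77.08 dB.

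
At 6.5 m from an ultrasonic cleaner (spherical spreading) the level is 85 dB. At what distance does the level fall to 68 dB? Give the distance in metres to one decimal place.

46.0 m

The 17.0 dB drop corresponds to a distance ratio of 10^(17.0/20) for a point source.
r₂ = 6.5·10^((85−68)/20) = 6.5·10^(17.0/20) = 46.02 m.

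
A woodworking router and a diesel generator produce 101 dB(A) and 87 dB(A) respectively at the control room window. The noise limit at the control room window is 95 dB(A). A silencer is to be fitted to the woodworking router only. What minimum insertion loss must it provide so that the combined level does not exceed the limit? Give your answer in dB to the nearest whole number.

7 dB

Everything except the woodworking router sums to 10^(87/10) = 5.012e+08 in linear terms, 87.00 dB(A).
The limit corresponds to 10^(95/10) = 3.162e+09; subtracting the fixed part leaves 2.661e+09 for the woodworking router, i.e. 94.25 dB(A).
So the woodworking router must be reduced from 101 to 94.25 dB(A): IL = 6.75 dB.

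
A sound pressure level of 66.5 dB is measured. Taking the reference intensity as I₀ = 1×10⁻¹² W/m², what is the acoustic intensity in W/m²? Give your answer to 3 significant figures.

4.47e-06 W/m²

L = 10·log₁₀(I/I₀) ⇒ I = I₀·10^(L/10) = 10⁻¹² × 10^6.65.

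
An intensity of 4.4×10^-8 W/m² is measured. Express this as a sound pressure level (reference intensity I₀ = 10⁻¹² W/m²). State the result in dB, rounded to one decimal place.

46.4 dB

L = 10·log₁₀(I/I₀) = 10·log₁₀(4.4×10^-8/10⁻¹²) = 10·log₁₀(4.4×10^4).
L = 10·(0.6435 + 4) = 46.43 dB.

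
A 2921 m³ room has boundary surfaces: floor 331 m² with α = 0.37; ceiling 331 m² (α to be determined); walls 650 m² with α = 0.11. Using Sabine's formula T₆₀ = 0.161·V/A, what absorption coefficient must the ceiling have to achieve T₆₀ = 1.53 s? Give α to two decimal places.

From T₆₀ = 0.161·V/A, the target T₆₀ = 1.53 s needs A = 0.161·2921/1.53 = 307.37 m².
Absorption from the other surfaces = 331·0.37 + 650·0.11 = 193.97 m², so the ceiling must supply 113.40 m² over 331 m².
α = 113.40/331 = 0.343.

0.34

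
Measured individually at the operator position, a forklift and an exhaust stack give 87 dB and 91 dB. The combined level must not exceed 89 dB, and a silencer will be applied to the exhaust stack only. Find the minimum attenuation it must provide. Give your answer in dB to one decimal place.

6.3 dB

Everything except the exhaust stack sums to 10^(87/10) = 5.012e+08 in linear terms, 87.00 dB.
The limit corresponds to 10^(89/10) = 7.943e+08; subtracting the fixed part leaves 2.931e+08 for the exhaust stack, i.e. 84.67 dB.
Required insertion loss = 91 − 84.67 = 6.33 dB.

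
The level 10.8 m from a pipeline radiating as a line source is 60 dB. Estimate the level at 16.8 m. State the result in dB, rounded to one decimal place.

58.1 dB

Line-source attenuation: ΔL = 10·log₁₀(r₂/r₁) = 10·log₁₀(16.8/10.8) = 1.919 dB.
L₂ = 60 − 10·log₁₀(16.8/10.8) = 60 − 1.919 = 58.08 dB.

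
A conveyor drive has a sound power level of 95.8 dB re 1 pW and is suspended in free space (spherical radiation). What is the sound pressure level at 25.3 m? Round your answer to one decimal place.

56.7 dB

L_p = L_w − 10·log₁₀(4π·r²) with r = 25.3 m.
4π·r² = 8044 m², 10·log₁₀ of that is 39.055 dB.
L_p = 95.8 − 39.055 = 56.75 dB.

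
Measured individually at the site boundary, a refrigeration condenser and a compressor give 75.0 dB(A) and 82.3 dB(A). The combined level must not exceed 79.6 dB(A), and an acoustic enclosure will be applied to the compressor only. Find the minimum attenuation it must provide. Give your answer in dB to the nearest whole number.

5 dB

Fixed contribution from the other source: Σ 10^(L/10) = 10^(75.0/10) = 3.162e+07 (75.00 dB(A)).
To meet 79.6 dB(A) overall, the treated compressor may contribute at most 10^(79.6/10) − 3.162e+07 = 5.958e+07, i.e. 77.75 dB(A).
Required insertion loss = 82.3 − 77.75 = 4.55 dB.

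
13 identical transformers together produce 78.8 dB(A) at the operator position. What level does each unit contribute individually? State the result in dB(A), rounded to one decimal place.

67.7 dB(A)

13 equal contributions raise the level by 10·log₁₀ 13 = 11.139 dB, so each unit alone gives 78.8 − 11.139.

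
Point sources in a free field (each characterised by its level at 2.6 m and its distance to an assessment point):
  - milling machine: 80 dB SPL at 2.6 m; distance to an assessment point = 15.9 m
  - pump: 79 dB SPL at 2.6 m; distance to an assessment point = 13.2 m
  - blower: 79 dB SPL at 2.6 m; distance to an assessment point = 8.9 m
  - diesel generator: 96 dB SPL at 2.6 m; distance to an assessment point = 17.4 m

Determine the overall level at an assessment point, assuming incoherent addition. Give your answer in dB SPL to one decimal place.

80.1 dB SPL

Propagate each source to the receiver with L = L_ref − 20·log₁₀(r/r_ref), then add intensities.
milling machine: 80 − 20·log₁₀(15.9/2.6) = 80 − 15.73 = 64.27 dB SPL.
pump: 79 − 20·log₁₀(13.2/2.6) = 79 − 14.11 = 64.89 dB SPL.
blower: 79 − 20·log₁₀(8.9/2.6) = 79 − 10.69 = 68.31 dB SPL.
diesel generator: 96 − 20·log₁₀(17.4/2.6) = 96 − 16.51 = 79.49 dB SPL.
Σ 10^(L/10) = 1.014e+08 → L_total = 10·log₁₀(1.014e+08) = 80.06 dB SPL.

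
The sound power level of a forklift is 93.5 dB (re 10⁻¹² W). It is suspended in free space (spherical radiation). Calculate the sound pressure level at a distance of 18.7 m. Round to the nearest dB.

The power spreads over a sphere of area 4π·r², so L_p = L_w − 10·log₁₀(4π·r²).
4π·r² = 4394 m², 10·log₁₀ of that is 36.429 dB.
L_p = 93.5 − 36.429 = 57.07 dB.

57 dB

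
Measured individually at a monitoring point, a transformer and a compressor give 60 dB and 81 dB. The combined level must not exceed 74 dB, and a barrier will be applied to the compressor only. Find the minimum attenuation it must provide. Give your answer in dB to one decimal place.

7.2 dB

Fixed contribution from the other source: Σ 10^(L/10) = 10^(60/10) = 1.000e+06 (60.00 dB).
The limit corresponds to 10^(74/10) = 2.512e+07; subtracting the fixed part leaves 2.412e+07 for the compressor, i.e. 73.82 dB.
So the compressor must be reduced from 81 to 73.82 dB: IL = 7.18 dB.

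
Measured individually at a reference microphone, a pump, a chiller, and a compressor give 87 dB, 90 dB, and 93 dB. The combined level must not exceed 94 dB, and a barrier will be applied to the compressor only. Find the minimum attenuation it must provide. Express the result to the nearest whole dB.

3 dB

Fixed contribution from the other sources: Σ 10^(L/10) = 10^(87/10) + 10^(90/10) = 1.501e+09 (91.76 dB).
To meet 94 dB overall, the treated compressor may contribute at most 10^(94/10) − 1.501e+09 = 1.011e+09, i.e. 90.05 dB.
So the compressor must be reduced from 93 to 90.05 dB: IL = 2.95 dB.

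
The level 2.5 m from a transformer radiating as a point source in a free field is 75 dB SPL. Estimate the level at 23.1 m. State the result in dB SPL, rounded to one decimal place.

For a point source, L₂ = L₁ − 20·log₁₀(r₂/r₁).
L₂ = 75 − 20·log₁₀(23.1/2.5) = 75 − 19.313 = 55.69 dB SPL.

55.7 dB SPL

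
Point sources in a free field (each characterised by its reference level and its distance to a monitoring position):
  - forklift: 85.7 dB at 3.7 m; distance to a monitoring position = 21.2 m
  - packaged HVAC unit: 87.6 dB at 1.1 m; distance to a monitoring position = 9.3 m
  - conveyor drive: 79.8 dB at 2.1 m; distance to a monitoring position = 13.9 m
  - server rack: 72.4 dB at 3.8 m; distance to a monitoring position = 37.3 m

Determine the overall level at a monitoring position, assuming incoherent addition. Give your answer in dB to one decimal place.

73.4 dB

Propagate each source to the receiver with L = L_ref − 20·log₁₀(r/r_ref), then add intensities.
forklift: 85.7 − 20·log₁₀(21.2/3.7) = 85.7 − 15.16 = 70.54 dB.
packaged HVAC unit: 87.6 − 20·log₁₀(9.3/1.1) = 87.6 − 18.54 = 69.06 dB.
conveyor drive: 79.8 − 20·log₁₀(13.9/2.1) = 79.8 − 16.42 = 63.38 dB.
server rack: 72.4 − 20·log₁₀(37.3/3.8) = 72.4 − 19.84 = 52.56 dB.
Σ 10^(L/10) = 2.173e+07 → L_total = 10·log₁₀(2.173e+07) = 73.37 dB.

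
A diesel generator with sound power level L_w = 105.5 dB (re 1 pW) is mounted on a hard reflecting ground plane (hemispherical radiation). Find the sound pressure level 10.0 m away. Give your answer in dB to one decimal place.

77.5 dB

Free-field hemispherical radiation: L_p = L_w − 10·log₁₀(2π·r²), r = 10.0 m.
2π·r² = 628.3 m², 10·log₁₀ of that is 27.982 dB.
L_p = 105.5 − 27.982 = 77.52 dB.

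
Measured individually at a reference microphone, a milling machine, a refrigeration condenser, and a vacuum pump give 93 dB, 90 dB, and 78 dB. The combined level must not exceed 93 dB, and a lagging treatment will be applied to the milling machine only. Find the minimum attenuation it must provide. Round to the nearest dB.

Fixed contribution from the other sources: Σ 10^(L/10) = 10^(90/10) + 10^(78/10) = 1.063e+09 (90.27 dB).
The limit corresponds to 10^(93/10) = 1.995e+09; subtracting the fixed part leaves 9.322e+08 for the milling machine, i.e. 89.69 dB.
So the milling machine must be reduced from 93 to 89.69 dB: IL = 3.31 dB.

3 dB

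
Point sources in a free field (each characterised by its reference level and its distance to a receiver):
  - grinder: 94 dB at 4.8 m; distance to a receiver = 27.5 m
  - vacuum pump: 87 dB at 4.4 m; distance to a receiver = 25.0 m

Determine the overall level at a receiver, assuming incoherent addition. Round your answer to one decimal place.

79.6 dB

First find each source's level at the receiver (point-source: −20·log₁₀(r/r_ref)), then combine on an intensity basis.
grinder: 94 − 20·log₁₀(27.5/4.8) = 94 − 15.16 = 78.84 dB.
vacuum pump: 87 − 20·log₁₀(25.0/4.4) = 87 − 15.09 = 71.91 dB.
Σ 10^(L/10) = 9.205e+07 → L_total = 10·log₁₀(9.205e+07) = 79.64 dB.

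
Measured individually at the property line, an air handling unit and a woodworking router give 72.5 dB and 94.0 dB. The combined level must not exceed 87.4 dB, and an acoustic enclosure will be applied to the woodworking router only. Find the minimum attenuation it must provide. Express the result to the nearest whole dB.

7 dB

Fixed contribution from the other source: Σ 10^(L/10) = 10^(72.5/10) = 1.778e+07 (72.50 dB).
The limit corresponds to 10^(87.4/10) = 5.495e+08; subtracting the fixed part leaves 5.318e+08 for the woodworking router, i.e. 87.26 dB.
So the woodworking router must be reduced from 94.0 to 87.26 dB: IL = 6.74 dB.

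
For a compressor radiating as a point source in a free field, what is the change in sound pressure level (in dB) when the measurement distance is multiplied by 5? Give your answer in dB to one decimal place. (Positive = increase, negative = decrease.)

Point-source spreading: ΔL = −20·log₁₀(r₂/r₁).
ΔL = −20·log₁₀(5) = -13.98 dB.

-14.0 dB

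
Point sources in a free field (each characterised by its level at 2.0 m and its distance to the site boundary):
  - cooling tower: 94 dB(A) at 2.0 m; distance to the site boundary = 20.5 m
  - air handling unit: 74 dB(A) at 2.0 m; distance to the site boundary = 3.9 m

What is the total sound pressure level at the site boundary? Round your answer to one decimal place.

Apply inverse-square spreading to bring every level to the receiver, then sum 10^(L/10).
cooling tower: 94 − 20·log₁₀(20.5/2.0) = 94 − 20.21 = 73.79 dB(A).
air handling unit: 74 − 20·log₁₀(3.9/2.0) = 74 − 5.80 = 68.20 dB(A).
Σ 10^(L/10) = 3.051e+07 → L_total = 10·log₁₀(3.051e+07) = 74.85 dB(A).

74.8 dB(A)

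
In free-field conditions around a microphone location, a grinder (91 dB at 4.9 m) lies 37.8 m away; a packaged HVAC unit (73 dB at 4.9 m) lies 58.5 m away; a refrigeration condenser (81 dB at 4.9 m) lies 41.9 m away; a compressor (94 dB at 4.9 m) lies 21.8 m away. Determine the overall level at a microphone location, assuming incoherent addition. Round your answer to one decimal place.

81.8 dB

First find each source's level at the receiver (point-source: −20·log₁₀(r/r_ref)), then combine on an intensity basis.
grinder: 91 − 20·log₁₀(37.8/4.9) = 91 − 17.75 = 73.25 dB.
packaged HVAC unit: 73 − 20·log₁₀(58.5/4.9) = 73 − 21.54 = 51.46 dB.
refrigeration condenser: 81 − 20·log₁₀(41.9/4.9) = 81 − 18.64 = 62.36 dB.
compressor: 94 − 20·log₁₀(21.8/4.9) = 94 − 12.97 = 81.03 dB.
Σ 10^(L/10) = 1.499e+08 → L_total = 10·log₁₀(1.499e+08) = 81.76 dB.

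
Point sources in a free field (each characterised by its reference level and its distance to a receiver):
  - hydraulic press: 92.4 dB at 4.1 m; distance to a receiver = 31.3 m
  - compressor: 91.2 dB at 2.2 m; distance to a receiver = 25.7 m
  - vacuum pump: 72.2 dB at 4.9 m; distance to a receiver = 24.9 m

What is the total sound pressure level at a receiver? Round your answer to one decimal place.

76.0 dB

Apply inverse-square spreading to bring every level to the receiver, then sum 10^(L/10).
hydraulic press: 92.4 − 20·log₁₀(31.3/4.1) = 92.4 − 17.66 = 74.74 dB.
compressor: 91.2 − 20·log₁₀(25.7/2.2) = 91.2 − 21.35 = 69.85 dB.
vacuum pump: 72.2 − 20·log₁₀(24.9/4.9) = 72.2 − 14.12 = 58.08 dB.
Σ 10^(L/10) = 4.012e+07 → L_total = 10·log₁₀(4.012e+07) = 76.03 dB.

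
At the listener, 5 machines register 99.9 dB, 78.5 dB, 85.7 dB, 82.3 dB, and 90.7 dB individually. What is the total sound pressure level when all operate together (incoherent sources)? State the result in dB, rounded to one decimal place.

100.6 dB

For uncorrelated sources the intensities add, so convert each level to linear form, sum, and take 10·log₁₀ of the total.
Σ 10^(L/10) = 10^(99.9/10) + 10^(78.5/10) + 10^(85.7/10) + 10^(82.3/10) + 10^(90.7/10) = 1.156e+10.
L_total = 10·log₁₀(1.156e+10) = 100.63 dB.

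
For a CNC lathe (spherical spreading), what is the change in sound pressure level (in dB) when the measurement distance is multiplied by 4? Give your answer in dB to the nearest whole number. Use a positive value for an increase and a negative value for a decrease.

With spherical spreading the level changes by −20·log₁₀(r₂/r₁).
ΔL = −20·log₁₀(4) = -12.04 dB.

-12 dB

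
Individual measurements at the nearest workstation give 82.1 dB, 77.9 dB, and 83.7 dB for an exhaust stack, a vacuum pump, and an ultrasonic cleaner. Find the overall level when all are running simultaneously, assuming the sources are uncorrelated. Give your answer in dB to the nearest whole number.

Incoherent sources combine by intensity addition: L_total = 10·log₁₀(Σ 10^(L_i/10)).
Σ 10^(L/10) = 10^(82.1/10) + 10^(77.9/10) + 10^(83.7/10) = 4.583e+08.
L_total = 10·log₁₀(4.583e+08) = 86.61 dB.

87 dB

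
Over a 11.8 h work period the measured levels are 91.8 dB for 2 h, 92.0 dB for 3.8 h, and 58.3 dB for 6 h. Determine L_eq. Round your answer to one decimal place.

L_eq = 10·log₁₀[(1/T)·Σ tᵢ·10^(Lᵢ/10)] with T = 11.8 h.
Σ tᵢ·10^(Lᵢ/10) = 2·10^(91.8/10) + 3.8·10^(92.0/10) + 6·10^(58.3/10) = 9.054e+09.
L_eq = 10·log₁₀(9.054e+09/11.8) = 88.85 dB.

88.8 dB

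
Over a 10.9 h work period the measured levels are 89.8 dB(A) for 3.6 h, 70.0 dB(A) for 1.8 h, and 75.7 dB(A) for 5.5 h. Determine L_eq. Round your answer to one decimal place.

The energy average is taken in the linear domain: L_eq = 10·log₁₀[(Σ tᵢ·10^(Lᵢ/10))/T], T = 10.9 h.
Σ tᵢ·10^(Lᵢ/10) = 3.6·10^(89.8/10) + 1.8·10^(70.0/10) + 5.5·10^(75.7/10) = 3.660e+09.
L_eq = 10·log₁₀(3.660e+09/10.9) = 85.26 dB(A).

85.3 dB(A)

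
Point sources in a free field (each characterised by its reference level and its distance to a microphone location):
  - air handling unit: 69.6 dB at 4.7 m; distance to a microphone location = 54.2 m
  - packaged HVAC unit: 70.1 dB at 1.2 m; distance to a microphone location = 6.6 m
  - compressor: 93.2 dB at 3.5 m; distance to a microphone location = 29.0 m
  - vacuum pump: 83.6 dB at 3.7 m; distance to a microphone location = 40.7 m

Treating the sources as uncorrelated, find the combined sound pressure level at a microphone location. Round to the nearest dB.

First find each source's level at the receiver (point-source: −20·log₁₀(r/r_ref)), then combine on an intensity basis.
air handling unit: 69.6 − 20·log₁₀(54.2/4.7) = 69.6 − 21.24 = 48.36 dB.
packaged HVAC unit: 70.1 − 20·log₁₀(6.6/1.2) = 70.1 − 14.81 = 55.29 dB.
compressor: 93.2 − 20·log₁₀(29.0/3.5) = 93.2 − 18.37 = 74.83 dB.
vacuum pump: 83.6 − 20·log₁₀(40.7/3.7) = 83.6 − 20.83 = 62.77 dB.
Σ 10^(L/10) = 3.273e+07 → L_total = 10·log₁₀(3.273e+07) = 75.15 dB.

75 dB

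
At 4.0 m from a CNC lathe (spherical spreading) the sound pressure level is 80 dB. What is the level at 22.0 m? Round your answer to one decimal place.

Point-source attenuation: ΔL = 20·log₁₀(r₂/r₁) = 20·log₁₀(22.0/4.0) = 14.807 dB.
L₂ = 80 − 20·log₁₀(22.0/4.0) = 80 − 14.807 = 65.19 dB.

65.2 dB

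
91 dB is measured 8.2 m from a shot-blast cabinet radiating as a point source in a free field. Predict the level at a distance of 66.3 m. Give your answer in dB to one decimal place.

72.8 dB

Point-source attenuation: ΔL = 20·log₁₀(r₂/r₁) = 20·log₁₀(66.3/8.2) = 18.154 dB.
L₂ = 91 − 20·log₁₀(66.3/8.2) = 91 − 18.154 = 72.85 dB.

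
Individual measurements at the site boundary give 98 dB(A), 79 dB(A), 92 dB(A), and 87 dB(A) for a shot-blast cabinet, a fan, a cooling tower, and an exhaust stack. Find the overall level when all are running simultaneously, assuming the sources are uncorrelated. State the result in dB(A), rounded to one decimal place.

For uncorrelated sources the intensities add, so convert each level to linear form, sum, and take 10·log₁₀ of the total.
Σ 10^(L/10) = 10^(98/10) + 10^(79/10) + 10^(92/10) + 10^(87/10) = 8.475e+09.
L_total = 10·log₁₀(8.475e+09) = 99.28 dB(A).

99.3 dB(A)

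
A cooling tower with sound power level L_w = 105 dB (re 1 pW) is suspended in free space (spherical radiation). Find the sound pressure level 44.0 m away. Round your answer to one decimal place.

L_p = L_w − 10·log₁₀(4π·r²) with r = 44.0 m.
4π·r² = 2.433e+04 m², 10·log₁₀ of that is 43.861 dB.
L_p = 105 − 43.861 = 61.14 dB.

61.1 dB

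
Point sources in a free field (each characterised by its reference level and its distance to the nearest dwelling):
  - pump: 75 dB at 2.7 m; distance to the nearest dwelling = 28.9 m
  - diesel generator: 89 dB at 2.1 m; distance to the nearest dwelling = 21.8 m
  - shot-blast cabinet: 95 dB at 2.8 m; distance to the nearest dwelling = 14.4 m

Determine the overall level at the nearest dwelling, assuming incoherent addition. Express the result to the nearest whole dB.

81 dB

First find each source's level at the receiver (point-source: −20·log₁₀(r/r_ref)), then combine on an intensity basis.
pump: 75 − 20·log₁₀(28.9/2.7) = 75 − 20.59 = 54.41 dB.
diesel generator: 89 − 20·log₁₀(21.8/2.1) = 89 − 20.32 = 68.68 dB.
shot-blast cabinet: 95 − 20·log₁₀(14.4/2.8) = 95 − 14.22 = 80.78 dB.
Σ 10^(L/10) = 1.272e+08 → L_total = 10·log₁₀(1.272e+08) = 81.05 dB.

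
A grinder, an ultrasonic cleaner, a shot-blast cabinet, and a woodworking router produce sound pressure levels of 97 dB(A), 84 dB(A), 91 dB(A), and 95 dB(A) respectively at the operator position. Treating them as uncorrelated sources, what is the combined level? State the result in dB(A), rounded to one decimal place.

Incoherent sources combine by intensity addition: L_total = 10·log₁₀(Σ 10^(L_i/10)).
Σ 10^(L/10) = 10^(97/10) + 10^(84/10) + 10^(91/10) + 10^(95/10) = 9.684e+09.
L_total = 10·log₁₀(9.684e+09) = 99.86 dB(A).

99.9 dB(A)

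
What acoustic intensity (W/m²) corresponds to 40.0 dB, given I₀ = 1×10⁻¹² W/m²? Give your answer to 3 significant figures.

1.00e-08 W/m²

I = I₀·10^(L/10) = 10⁻¹² × 10^(40.0/10) = 10^(-8.000).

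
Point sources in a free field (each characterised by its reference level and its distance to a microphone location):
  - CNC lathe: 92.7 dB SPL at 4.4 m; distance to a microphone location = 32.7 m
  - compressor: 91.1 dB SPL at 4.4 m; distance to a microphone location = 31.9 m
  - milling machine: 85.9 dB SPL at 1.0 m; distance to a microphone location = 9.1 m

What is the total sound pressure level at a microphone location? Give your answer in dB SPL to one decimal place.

78.0 dB SPL

First find each source's level at the receiver (point-source: −20·log₁₀(r/r_ref)), then combine on an intensity basis.
CNC lathe: 92.7 − 20·log₁₀(32.7/4.4) = 92.7 − 17.42 = 75.28 dB SPL.
compressor: 91.1 − 20·log₁₀(31.9/4.4) = 91.1 − 17.21 = 73.89 dB SPL.
milling machine: 85.9 − 20·log₁₀(9.1/1.0) = 85.9 − 19.18 = 66.72 dB SPL.
Σ 10^(L/10) = 6.292e+07 → L_total = 10·log₁₀(6.292e+07) = 77.99 dB SPL.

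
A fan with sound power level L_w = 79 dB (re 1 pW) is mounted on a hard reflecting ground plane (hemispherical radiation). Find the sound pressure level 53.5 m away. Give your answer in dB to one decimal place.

36.5 dB

L_p = L_w − 10·log₁₀(2π·r²) with r = 53.5 m.
2π·r² = 1.798e+04 m², 10·log₁₀ of that is 42.549 dB.
L_p = 79 − 42.549 = 36.45 dB.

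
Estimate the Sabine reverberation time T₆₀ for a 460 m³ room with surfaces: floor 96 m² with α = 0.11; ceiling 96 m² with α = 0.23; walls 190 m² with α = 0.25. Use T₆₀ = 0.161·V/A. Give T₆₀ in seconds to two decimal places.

0.92 s

Total absorption A = 96·0.11 + 96·0.23 + 190·0.25 = 80.14 m² sabins.
T₆₀ = 0.161 × 460 / 80.14 = 0.924 s.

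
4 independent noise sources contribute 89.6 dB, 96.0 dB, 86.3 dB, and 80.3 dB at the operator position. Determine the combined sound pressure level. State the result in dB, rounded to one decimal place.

Incoherent sources combine by intensity addition: L_total = 10·log₁₀(Σ 10^(L_i/10)).
Σ 10^(L/10) = 10^(89.6/10) + 10^(96.0/10) + 10^(86.3/10) + 10^(80.3/10) = 5.427e+09.
L_total = 10·log₁₀(5.427e+09) = 97.35 dB.

97.3 dB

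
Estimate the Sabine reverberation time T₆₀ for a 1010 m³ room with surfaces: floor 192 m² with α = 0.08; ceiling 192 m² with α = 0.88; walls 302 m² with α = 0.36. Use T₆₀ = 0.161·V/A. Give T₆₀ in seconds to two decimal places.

0.55 s

Total absorption A = 192·0.08 + 192·0.88 + 302·0.36 = 293.04 m² sabins.
T₆₀ = 0.161·V/A = 0.161·1010/293.04 = 0.555 s.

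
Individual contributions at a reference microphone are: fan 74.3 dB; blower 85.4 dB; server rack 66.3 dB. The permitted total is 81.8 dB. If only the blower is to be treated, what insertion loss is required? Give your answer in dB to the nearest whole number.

5 dB

Fixed contribution from the other sources: Σ 10^(L/10) = 10^(74.3/10) + 10^(66.3/10) = 3.118e+07 (74.94 dB).
To meet 81.8 dB overall, the treated blower may contribute at most 10^(81.8/10) − 3.118e+07 = 1.202e+08, i.e. 80.80 dB.
So the blower must be reduced from 85.4 to 80.80 dB: IL = 4.60 dB.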